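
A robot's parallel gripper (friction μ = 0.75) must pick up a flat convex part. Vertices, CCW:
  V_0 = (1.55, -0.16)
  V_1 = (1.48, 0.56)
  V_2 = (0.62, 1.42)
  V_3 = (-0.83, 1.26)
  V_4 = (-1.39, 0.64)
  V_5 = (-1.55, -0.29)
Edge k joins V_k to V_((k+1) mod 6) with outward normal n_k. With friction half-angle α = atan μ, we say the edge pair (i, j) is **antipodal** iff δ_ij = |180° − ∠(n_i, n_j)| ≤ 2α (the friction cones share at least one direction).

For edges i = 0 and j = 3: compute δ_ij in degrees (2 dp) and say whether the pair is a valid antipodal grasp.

δ = 47.64°, valid

α = atan 0.75 = 36.87°;  2α = 73.74°
edge 0: e_0 = (-0.07, +0.72);  n_0 = (+0.9953, +0.0968)
edge 3: e_3 = (-0.56, -0.62);  n_3 = (-0.7421, +0.6703)
∠(n_0, n_3) = 132.36°
δ = |180° − 132.36°| = 47.64°
47.64° ≤ 2α = 73.74°  →  valid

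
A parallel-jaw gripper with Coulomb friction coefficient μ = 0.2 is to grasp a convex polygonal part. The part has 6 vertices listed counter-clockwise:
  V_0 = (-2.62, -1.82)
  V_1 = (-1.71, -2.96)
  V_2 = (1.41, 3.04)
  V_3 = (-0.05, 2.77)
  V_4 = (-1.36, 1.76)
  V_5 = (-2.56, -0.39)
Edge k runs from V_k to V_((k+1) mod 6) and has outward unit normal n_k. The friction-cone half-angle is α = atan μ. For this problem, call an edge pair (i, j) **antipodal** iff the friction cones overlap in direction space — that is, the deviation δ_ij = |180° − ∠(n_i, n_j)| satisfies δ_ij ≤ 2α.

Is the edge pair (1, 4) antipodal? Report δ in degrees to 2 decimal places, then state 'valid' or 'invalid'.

δ = 1.69°, valid

α = atan 0.2 = 11.31°;  2α = 22.62°
edge 1: e_1 = (+3.12, +6.00);  n_1 = (+0.8872, -0.4614)
edge 4: e_4 = (-1.20, -2.15);  n_4 = (-0.8732, +0.4874)
∠(n_1, n_4) = 178.31°
δ = |180° − 178.31°| = 1.69°
1.69° ≤ 2α = 22.62°  →  valid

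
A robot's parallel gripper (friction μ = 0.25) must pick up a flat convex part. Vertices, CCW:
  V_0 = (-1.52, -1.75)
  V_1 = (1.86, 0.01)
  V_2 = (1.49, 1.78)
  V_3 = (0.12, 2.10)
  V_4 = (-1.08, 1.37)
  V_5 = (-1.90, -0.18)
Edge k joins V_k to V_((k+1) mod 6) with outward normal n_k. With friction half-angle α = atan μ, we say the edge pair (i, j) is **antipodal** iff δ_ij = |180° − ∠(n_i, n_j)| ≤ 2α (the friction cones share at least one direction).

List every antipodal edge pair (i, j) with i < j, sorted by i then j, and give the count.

count = 2; pairs: (0,3), (1,5)

α = atan 0.25 = 14.04°;  2α = 28.07°
n_0 = (+0.4618, -0.8870)
n_1 = (+0.9788, +0.2046)
n_2 = (+0.2275, +0.9738)
n_3 = (-0.5197, +0.8543)
n_4 = (-0.8839, +0.4676)
n_5 = (-0.9719, -0.2352)
  (0,1): δ = 105.70°  ·
  (0,2): δ = 40.65°  ·
  (0,3): δ = 3.81°  ✓
  (0,4): δ = 34.61°  ·
  (0,5): δ = 76.10°  ·
  (1,2): δ = 114.95°  ·
  (1,3): δ = 70.49°  ·
  (1,4): δ = 39.69°  ·
  (1,5): δ = 1.80°  ✓
  (2,3): δ = 135.54°  ·
  (2,4): δ = 104.73°  ·
  (2,5): δ = 63.25°  ·
  (3,4): δ = 149.19°  ·
  (3,5): δ = 107.71°  ·
  (4,5): δ = 138.51°  ·
antipodal pairs: 2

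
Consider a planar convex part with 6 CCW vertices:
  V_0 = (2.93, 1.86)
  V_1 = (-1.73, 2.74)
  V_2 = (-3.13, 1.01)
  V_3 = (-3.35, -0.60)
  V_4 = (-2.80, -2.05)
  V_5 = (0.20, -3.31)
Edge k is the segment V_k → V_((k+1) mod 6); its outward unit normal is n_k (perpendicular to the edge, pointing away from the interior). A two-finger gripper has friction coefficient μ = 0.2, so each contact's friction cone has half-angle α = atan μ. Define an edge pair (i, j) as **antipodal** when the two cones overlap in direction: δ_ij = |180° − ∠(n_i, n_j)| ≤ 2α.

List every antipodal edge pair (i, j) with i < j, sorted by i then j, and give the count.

count = 3; pairs: (0,4), (1,5), (2,5)

α = atan 0.2 = 11.31°;  2α = 22.62°
n_0 = (+0.1856, +0.9826)
n_1 = (-0.7773, +0.6291)
n_2 = (-0.9908, +0.1354)
n_3 = (-0.9350, -0.3547)
n_4 = (-0.3872, -0.9220)
n_5 = (+0.8843, -0.4669)
  (0,1): δ = 118.29°  ·
  (0,2): δ = 87.09°  ·
  (0,3): δ = 58.53°  ·
  (0,4): δ = 12.09°  ✓
  (0,5): δ = 72.86°  ·
  (1,2): δ = 148.80°  ·
  (1,3): δ = 120.25°  ·
  (1,4): δ = 73.80°  ·
  (1,5): δ = 11.15°  ✓
  (2,3): δ = 151.45°  ·
  (2,4): δ = 105.00°  ·
  (2,5): δ = 20.06°  ✓
  (3,4): δ = 133.55°  ·
  (3,5): δ = 48.61°  ·
  (4,5): δ = 95.05°  ·
antipodal pairs: 3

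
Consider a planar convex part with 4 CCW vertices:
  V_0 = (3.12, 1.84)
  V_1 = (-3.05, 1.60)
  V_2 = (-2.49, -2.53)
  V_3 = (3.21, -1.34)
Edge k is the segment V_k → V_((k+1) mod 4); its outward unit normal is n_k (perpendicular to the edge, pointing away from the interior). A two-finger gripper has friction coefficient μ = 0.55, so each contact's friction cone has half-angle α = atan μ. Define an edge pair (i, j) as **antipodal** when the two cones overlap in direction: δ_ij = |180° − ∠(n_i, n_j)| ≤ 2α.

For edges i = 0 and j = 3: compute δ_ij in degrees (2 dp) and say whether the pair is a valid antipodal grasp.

δ = 89.39°, invalid

α = atan 0.55 = 28.81°;  2α = 57.62°
edge 0: e_0 = (-6.17, -0.24);  n_0 = (-0.0389, +0.9992)
edge 3: e_3 = (-0.09, +3.18);  n_3 = (+0.9996, +0.0283)
∠(n_0, n_3) = 90.61°
δ = |180° − 90.61°| = 89.39°
89.39° > 2α = 57.62°  →  invalid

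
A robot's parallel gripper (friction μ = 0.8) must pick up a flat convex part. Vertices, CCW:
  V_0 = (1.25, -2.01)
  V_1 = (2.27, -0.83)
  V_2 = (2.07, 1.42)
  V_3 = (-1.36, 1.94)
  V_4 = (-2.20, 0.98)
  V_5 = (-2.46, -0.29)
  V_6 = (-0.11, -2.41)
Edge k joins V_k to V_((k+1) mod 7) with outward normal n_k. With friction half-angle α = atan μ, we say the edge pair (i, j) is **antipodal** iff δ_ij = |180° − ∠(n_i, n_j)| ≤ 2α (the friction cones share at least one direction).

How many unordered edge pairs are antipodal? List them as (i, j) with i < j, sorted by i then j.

α = atan 0.8 = 38.66°;  2α = 77.32°
n_0 = (+0.7565, -0.6540)
n_1 = (+0.9961, +0.0885)
n_2 = (+0.1499, +0.9887)
n_3 = (-0.7526, +0.6585)
n_4 = (-0.9797, +0.2006)
n_5 = (-0.6698, -0.7425)
n_6 = (+0.2822, -0.9594)
  (0,1): δ = 134.08°  ·
  (0,2): δ = 57.78°  ✓
  (0,3): δ = 0.35°  ✓
  (0,4): δ = 29.27°  ✓
  (0,5): δ = 88.79°  ·
  (0,6): δ = 147.23°  ·
  (1,2): δ = 103.70°  ·
  (1,3): δ = 46.27°  ✓
  (1,4): δ = 16.65°  ✓
  (1,5): δ = 42.87°  ✓
  (1,6): δ = 101.31°  ·
  (2,3): δ = 122.57°  ·
  (2,4): δ = 92.95°  ·
  (2,5): δ = 33.43°  ✓
  (2,6): δ = 25.01°  ✓
  (3,4): δ = 150.38°  ·
  (3,5): δ = 90.87°  ·
  (3,6): δ = 32.42°  ✓
  (4,5): δ = 120.48°  ·
  (4,6): δ = 62.04°  ✓
  (5,6): δ = 121.56°  ·
antipodal pairs: 10

count = 10; pairs: (0,2), (0,3), (0,4), (1,3), (1,4), (1,5), (2,5), (2,6), (3,6), (4,6)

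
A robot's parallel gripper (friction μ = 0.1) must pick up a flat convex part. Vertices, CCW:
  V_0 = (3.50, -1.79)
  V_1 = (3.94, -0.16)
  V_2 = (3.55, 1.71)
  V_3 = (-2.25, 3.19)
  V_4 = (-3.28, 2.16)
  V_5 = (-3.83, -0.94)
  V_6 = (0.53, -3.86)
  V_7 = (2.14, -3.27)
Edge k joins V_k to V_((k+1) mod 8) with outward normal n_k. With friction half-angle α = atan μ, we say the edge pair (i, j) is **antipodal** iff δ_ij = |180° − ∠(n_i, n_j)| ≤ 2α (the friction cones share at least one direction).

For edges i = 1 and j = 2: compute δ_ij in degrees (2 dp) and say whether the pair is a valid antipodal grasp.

δ = 116.10°, invalid

α = atan 0.1 = 5.71°;  2α = 11.42°
edge 1: e_1 = (-0.39, +1.87);  n_1 = (+0.9789, +0.2042)
edge 2: e_2 = (-5.80, +1.48);  n_2 = (+0.2472, +0.9690)
∠(n_1, n_2) = 63.90°
δ = |180° − 63.90°| = 116.10°
116.10° > 2α = 11.42°  →  invalid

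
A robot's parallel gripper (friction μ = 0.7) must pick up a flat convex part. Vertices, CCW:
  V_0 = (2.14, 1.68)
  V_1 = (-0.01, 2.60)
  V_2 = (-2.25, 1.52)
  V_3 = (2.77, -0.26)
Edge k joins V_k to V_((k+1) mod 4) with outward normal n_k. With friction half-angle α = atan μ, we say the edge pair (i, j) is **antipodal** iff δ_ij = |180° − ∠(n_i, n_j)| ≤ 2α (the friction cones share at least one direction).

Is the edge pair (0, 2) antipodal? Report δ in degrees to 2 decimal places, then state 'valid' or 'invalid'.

δ = 3.64°, valid

α = atan 0.7 = 34.99°;  2α = 69.98°
edge 0: e_0 = (-2.15, +0.92);  n_0 = (+0.3934, +0.9194)
edge 2: e_2 = (+5.02, -1.78);  n_2 = (-0.3342, -0.9425)
∠(n_0, n_2) = 176.36°
δ = |180° − 176.36°| = 3.64°
3.64° ≤ 2α = 69.98°  →  valid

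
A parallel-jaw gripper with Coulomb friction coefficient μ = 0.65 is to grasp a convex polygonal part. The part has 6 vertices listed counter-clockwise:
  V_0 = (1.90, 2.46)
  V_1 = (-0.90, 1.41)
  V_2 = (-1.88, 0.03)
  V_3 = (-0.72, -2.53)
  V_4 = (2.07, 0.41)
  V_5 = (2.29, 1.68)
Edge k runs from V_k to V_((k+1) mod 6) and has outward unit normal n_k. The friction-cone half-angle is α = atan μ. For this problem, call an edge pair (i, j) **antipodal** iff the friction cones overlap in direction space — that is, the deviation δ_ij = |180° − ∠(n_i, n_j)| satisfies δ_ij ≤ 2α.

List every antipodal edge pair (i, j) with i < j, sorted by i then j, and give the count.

count = 7; pairs: (0,3), (0,4), (1,3), (1,4), (1,5), (2,4), (2,5)

α = atan 0.65 = 33.02°;  2α = 66.05°
n_0 = (-0.3511, +0.9363)
n_1 = (-0.8153, +0.5790)
n_2 = (-0.9109, -0.4127)
n_3 = (+0.7254, -0.6884)
n_4 = (+0.9853, -0.1707)
n_5 = (+0.8944, +0.4472)
  (0,1): δ = 145.94°  ·
  (0,2): δ = 86.18°  ·
  (0,3): δ = 25.94°  ✓
  (0,4): δ = 59.62°  ✓
  (0,5): δ = 96.01°  ·
  (1,2): δ = 120.24°  ·
  (1,3): δ = 8.12°  ✓
  (1,4): δ = 25.55°  ✓
  (1,5): δ = 61.95°  ✓
  (2,3): δ = 67.88°  ·
  (2,4): δ = 34.20°  ✓
  (2,5): δ = 2.19°  ✓
  (3,4): δ = 146.33°  ·
  (3,5): δ = 109.93°  ·
  (4,5): δ = 143.61°  ·
antipodal pairs: 7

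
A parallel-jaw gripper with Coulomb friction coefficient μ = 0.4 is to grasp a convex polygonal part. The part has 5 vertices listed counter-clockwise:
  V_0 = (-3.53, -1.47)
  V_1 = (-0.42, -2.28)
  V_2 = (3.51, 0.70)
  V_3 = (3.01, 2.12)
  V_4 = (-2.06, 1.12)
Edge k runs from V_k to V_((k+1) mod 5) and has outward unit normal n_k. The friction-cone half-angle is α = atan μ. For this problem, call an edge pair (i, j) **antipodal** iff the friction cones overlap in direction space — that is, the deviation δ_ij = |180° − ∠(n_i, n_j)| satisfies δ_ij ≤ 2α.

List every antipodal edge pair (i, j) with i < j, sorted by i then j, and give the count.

count = 3; pairs: (0,3), (1,3), (1,4)

α = atan 0.4 = 21.80°;  2α = 43.60°
n_0 = (-0.2520, -0.9677)
n_1 = (+0.6042, -0.7968)
n_2 = (+0.9432, +0.3321)
n_3 = (-0.1935, +0.9811)
n_4 = (-0.8697, +0.4936)
  (0,1): δ = 128.23°  ·
  (0,2): δ = 56.00°  ·
  (0,3): δ = 25.76°  ✓
  (0,4): δ = 75.02°  ·
  (1,2): δ = 107.77°  ·
  (1,3): δ = 26.01°  ✓
  (1,4): δ = 23.25°  ✓
  (2,3): δ = 98.24°  ·
  (2,4): δ = 48.98°  ·
  (3,4): δ = 130.74°  ·
antipodal pairs: 3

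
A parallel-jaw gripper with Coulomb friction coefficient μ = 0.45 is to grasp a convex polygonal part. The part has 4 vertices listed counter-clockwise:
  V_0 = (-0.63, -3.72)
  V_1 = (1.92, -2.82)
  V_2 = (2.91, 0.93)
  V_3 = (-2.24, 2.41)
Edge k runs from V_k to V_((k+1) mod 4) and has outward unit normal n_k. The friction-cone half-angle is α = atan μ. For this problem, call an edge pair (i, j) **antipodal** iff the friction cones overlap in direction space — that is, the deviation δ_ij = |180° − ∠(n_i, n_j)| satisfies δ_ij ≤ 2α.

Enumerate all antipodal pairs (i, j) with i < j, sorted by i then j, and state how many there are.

count = 2; pairs: (0,2), (1,3)

α = atan 0.45 = 24.23°;  2α = 48.46°
n_0 = (+0.3328, -0.9430)
n_1 = (+0.9669, -0.2553)
n_2 = (+0.2762, +0.9611)
n_3 = (-0.9672, -0.2540)
  (0,1): δ = 124.23°  ·
  (0,2): δ = 35.47°  ✓
  (0,3): δ = 85.28°  ·
  (1,2): δ = 91.24°  ·
  (1,3): δ = 29.50°  ✓
  (2,3): δ = 59.25°  ·
antipodal pairs: 2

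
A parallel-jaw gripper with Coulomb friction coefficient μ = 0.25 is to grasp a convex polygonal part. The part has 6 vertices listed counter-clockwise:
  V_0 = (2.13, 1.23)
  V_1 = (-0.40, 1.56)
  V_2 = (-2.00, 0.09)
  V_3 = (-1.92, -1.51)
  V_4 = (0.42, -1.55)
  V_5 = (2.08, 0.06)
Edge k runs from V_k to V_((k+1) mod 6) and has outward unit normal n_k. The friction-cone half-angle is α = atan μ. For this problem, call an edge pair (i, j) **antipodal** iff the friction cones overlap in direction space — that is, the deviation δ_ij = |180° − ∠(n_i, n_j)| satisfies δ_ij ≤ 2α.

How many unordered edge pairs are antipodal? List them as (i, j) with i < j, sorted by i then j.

count = 3; pairs: (0,3), (1,4), (2,5)

α = atan 0.25 = 14.04°;  2α = 28.07°
n_0 = (+0.1293, +0.9916)
n_1 = (-0.6766, +0.7364)
n_2 = (-0.9988, -0.0499)
n_3 = (-0.0171, -0.9999)
n_4 = (+0.6962, -0.7178)
n_5 = (+0.9991, -0.0427)
  (0,1): δ = 129.99°  ·
  (0,2): δ = 79.71°  ·
  (0,3): δ = 6.45°  ✓
  (0,4): δ = 51.56°  ·
  (0,5): δ = 94.98°  ·
  (1,2): δ = 129.71°  ·
  (1,3): δ = 43.55°  ·
  (1,4): δ = 1.55°  ✓
  (1,5): δ = 44.98°  ·
  (2,3): δ = 93.84°  ·
  (2,4): δ = 48.74°  ·
  (2,5): δ = 5.31°  ✓
  (3,4): δ = 134.90°  ·
  (3,5): δ = 91.47°  ·
  (4,5): δ = 136.57°  ·
antipodal pairs: 3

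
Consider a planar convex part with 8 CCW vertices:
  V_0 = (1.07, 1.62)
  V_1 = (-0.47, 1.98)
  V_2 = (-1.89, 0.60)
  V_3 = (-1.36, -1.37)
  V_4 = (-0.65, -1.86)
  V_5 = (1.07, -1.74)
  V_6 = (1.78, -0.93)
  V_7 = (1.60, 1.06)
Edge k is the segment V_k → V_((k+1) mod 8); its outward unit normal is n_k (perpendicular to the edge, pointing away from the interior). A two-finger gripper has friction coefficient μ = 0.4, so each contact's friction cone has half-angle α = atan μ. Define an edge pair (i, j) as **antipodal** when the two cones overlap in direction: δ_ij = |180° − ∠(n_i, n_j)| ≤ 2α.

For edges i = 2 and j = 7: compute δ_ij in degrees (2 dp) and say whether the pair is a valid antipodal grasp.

α = atan 0.4 = 21.80°;  2α = 43.60°
edge 2: e_2 = (+0.53, -1.97);  n_2 = (-0.9657, -0.2598)
edge 7: e_7 = (-0.53, +0.56);  n_7 = (+0.7263, +0.6874)
∠(n_2, n_7) = 151.63°
δ = |180° − 151.63°| = 28.37°
28.37° ≤ 2α = 43.60°  →  valid

δ = 28.37°, valid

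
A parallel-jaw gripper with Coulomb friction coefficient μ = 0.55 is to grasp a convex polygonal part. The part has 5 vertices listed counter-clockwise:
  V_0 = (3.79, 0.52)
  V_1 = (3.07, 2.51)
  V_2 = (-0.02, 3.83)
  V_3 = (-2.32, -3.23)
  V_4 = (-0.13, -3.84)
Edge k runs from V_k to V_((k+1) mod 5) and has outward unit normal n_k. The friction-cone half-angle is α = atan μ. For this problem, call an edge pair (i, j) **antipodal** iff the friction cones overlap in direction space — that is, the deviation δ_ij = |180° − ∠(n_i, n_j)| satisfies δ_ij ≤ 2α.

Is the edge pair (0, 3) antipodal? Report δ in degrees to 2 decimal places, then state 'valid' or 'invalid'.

δ = 54.54°, valid

α = atan 0.55 = 28.81°;  2α = 57.62°
edge 0: e_0 = (-0.72, +1.99);  n_0 = (+0.9403, +0.3402)
edge 3: e_3 = (+2.19, -0.61);  n_3 = (-0.2683, -0.9633)
∠(n_0, n_3) = 125.46°
δ = |180° − 125.46°| = 54.54°
54.54° ≤ 2α = 57.62°  →  valid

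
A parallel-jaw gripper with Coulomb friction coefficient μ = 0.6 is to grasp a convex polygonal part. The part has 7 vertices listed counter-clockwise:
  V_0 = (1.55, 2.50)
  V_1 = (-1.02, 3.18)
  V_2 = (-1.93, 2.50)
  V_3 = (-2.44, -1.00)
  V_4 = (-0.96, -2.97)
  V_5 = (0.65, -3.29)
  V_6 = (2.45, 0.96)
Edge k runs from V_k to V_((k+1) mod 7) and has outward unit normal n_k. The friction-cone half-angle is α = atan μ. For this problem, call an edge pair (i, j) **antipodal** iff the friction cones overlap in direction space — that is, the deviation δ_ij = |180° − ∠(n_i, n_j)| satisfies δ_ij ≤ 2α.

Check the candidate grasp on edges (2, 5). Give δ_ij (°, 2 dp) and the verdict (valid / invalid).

δ = 14.66°, valid

α = atan 0.6 = 30.96°;  2α = 61.93°
edge 2: e_2 = (-0.51, -3.50);  n_2 = (-0.9895, +0.1442)
edge 5: e_5 = (+1.80, +4.25);  n_5 = (+0.9208, -0.3900)
∠(n_2, n_5) = 165.34°
δ = |180° − 165.34°| = 14.66°
14.66° ≤ 2α = 61.93°  →  valid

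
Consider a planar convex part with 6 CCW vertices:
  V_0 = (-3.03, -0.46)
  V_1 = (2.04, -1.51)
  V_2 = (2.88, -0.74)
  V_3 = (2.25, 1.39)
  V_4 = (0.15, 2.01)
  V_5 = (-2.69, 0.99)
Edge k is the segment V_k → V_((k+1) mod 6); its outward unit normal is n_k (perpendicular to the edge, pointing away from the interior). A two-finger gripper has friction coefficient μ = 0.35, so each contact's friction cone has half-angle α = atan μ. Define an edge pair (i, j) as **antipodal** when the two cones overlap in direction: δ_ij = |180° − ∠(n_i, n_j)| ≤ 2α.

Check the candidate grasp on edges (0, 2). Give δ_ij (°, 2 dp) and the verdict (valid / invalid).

α = atan 0.35 = 19.29°;  2α = 38.58°
edge 0: e_0 = (+5.07, -1.05);  n_0 = (-0.2028, -0.9792)
edge 2: e_2 = (-0.63, +2.13);  n_2 = (+0.9589, +0.2836)
∠(n_0, n_2) = 118.18°
δ = |180° − 118.18°| = 61.82°
61.82° > 2α = 38.58°  →  invalid

δ = 61.82°, invalid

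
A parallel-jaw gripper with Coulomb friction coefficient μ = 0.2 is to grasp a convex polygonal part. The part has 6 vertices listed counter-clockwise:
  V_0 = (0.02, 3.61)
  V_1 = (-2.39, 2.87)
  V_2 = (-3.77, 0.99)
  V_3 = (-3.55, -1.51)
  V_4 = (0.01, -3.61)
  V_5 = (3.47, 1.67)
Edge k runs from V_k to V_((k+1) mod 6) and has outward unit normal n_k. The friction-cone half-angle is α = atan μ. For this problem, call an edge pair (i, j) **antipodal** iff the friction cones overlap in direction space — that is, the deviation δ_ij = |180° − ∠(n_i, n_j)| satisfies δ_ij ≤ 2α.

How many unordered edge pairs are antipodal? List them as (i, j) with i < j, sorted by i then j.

count = 2; pairs: (1,4), (3,5)

α = atan 0.2 = 11.31°;  2α = 22.62°
n_0 = (-0.2935, +0.9560)
n_1 = (-0.8061, +0.5917)
n_2 = (-0.9962, -0.0877)
n_3 = (-0.5081, -0.8613)
n_4 = (+0.8364, -0.5481)
n_5 = (+0.4901, +0.8716)
  (0,1): δ = 143.35°  ·
  (0,2): δ = 102.04°  ·
  (0,3): δ = 47.61°  ·
  (0,4): δ = 39.69°  ·
  (0,5): δ = 133.58°  ·
  (1,2): δ = 138.69°  ·
  (1,3): δ = 84.26°  ·
  (1,4): δ = 3.04°  ✓
  (1,5): δ = 96.93°  ·
  (2,3): δ = 125.56°  ·
  (2,4): δ = 38.27°  ·
  (2,5): δ = 55.62°  ·
  (3,4): δ = 92.70°  ·
  (3,5): δ = 1.19°  ✓
  (4,5): δ = 86.11°  ·
antipodal pairs: 2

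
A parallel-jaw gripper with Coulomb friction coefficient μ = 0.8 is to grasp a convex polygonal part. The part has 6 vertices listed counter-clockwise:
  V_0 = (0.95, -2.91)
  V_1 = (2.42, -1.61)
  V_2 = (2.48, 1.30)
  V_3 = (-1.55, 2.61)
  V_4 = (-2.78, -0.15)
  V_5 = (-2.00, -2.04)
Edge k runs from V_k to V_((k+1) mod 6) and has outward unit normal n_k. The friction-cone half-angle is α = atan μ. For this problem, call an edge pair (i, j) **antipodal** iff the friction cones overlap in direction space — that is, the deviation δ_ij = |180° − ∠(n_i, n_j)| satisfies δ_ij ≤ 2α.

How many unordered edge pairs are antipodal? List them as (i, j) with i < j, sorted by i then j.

count = 8; pairs: (0,2), (0,3), (0,4), (1,3), (1,4), (1,5), (2,4), (2,5)

α = atan 0.8 = 38.66°;  2α = 77.32°
n_0 = (+0.6625, -0.7491)
n_1 = (+0.9998, -0.0206)
n_2 = (+0.3091, +0.9510)
n_3 = (-0.9134, +0.4071)
n_4 = (-0.9244, -0.3815)
n_5 = (-0.2829, -0.9592)
  (0,1): δ = 132.67°  ·
  (0,2): δ = 59.50°  ✓
  (0,3): δ = 24.49°  ✓
  (0,4): δ = 70.94°  ✓
  (0,5): δ = 122.08°  ·
  (1,2): δ = 106.83°  ·
  (1,3): δ = 22.84°  ✓
  (1,4): δ = 23.61°  ✓
  (1,5): δ = 74.75°  ✓
  (2,3): δ = 96.01°  ·
  (2,4): δ = 49.57°  ✓
  (2,5): δ = 1.58°  ✓
  (3,4): δ = 133.55°  ·
  (3,5): δ = 82.41°  ·
  (4,5): δ = 128.86°  ·
antipodal pairs: 8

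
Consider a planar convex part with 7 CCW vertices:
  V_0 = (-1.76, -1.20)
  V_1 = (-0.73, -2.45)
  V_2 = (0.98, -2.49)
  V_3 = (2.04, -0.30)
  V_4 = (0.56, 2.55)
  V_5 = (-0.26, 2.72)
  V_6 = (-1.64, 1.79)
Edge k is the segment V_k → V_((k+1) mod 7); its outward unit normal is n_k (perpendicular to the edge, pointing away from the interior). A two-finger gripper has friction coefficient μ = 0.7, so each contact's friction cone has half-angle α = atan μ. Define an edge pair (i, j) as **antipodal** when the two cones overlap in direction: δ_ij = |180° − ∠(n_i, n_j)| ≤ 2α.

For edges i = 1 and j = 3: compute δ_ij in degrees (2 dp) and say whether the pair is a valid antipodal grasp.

α = atan 0.7 = 34.99°;  2α = 69.98°
edge 1: e_1 = (+1.71, -0.04);  n_1 = (-0.0234, -0.9997)
edge 3: e_3 = (-1.48, +2.85);  n_3 = (+0.8875, +0.4609)
∠(n_1, n_3) = 118.78°
δ = |180° − 118.78°| = 61.22°
61.22° ≤ 2α = 69.98°  →  valid

δ = 61.22°, valid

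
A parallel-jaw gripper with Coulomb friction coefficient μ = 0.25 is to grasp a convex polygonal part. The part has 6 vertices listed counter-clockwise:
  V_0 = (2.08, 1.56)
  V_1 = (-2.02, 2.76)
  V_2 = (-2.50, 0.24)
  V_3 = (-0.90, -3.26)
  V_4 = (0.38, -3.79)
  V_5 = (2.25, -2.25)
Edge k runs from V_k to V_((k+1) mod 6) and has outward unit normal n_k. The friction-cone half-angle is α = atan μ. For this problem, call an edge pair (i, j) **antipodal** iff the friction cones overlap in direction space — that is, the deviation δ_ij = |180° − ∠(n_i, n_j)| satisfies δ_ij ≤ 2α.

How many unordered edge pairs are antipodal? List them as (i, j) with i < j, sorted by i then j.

count = 3; pairs: (0,3), (1,5), (2,5)

α = atan 0.25 = 14.04°;  2α = 28.07°
n_0 = (+0.2809, +0.9597)
n_1 = (-0.9823, +0.1871)
n_2 = (-0.9095, -0.4158)
n_3 = (-0.3826, -0.9239)
n_4 = (+0.6357, -0.7719)
n_5 = (+0.9990, +0.0446)
  (0,1): δ = 84.47°  ·
  (0,2): δ = 49.12°  ·
  (0,3): δ = 6.18°  ✓
  (0,4): δ = 55.79°  ·
  (0,5): δ = 108.87°  ·
  (1,2): δ = 144.65°  ·
  (1,3): δ = 101.71°  ·
  (1,4): δ = 39.74°  ·
  (1,5): δ = 13.34°  ✓
  (2,3): δ = 137.06°  ·
  (2,4): δ = 75.09°  ·
  (2,5): δ = 22.01°  ✓
  (3,4): δ = 118.03°  ·
  (3,5): δ = 64.95°  ·
  (4,5): δ = 126.92°  ·
antipodal pairs: 3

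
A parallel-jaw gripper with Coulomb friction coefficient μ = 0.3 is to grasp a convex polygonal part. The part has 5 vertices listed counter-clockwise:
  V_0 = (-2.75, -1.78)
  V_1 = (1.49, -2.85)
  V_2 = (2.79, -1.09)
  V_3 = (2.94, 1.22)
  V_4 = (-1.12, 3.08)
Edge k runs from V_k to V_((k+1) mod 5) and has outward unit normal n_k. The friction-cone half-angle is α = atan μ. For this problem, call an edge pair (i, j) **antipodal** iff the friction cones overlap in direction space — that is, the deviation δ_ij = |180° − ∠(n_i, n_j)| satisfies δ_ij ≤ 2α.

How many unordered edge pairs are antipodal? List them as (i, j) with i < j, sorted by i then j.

count = 3; pairs: (0,3), (1,4), (2,4)

α = atan 0.3 = 16.70°;  2α = 33.40°
n_0 = (-0.2447, -0.9696)
n_1 = (+0.8044, -0.5941)
n_2 = (+0.9979, -0.0648)
n_3 = (+0.4165, +0.9091)
n_4 = (-0.9481, +0.3180)
  (0,1): δ = 112.29°  ·
  (0,2): δ = 79.55°  ·
  (0,3): δ = 10.45°  ✓
  (0,4): δ = 85.62°  ·
  (1,2): δ = 147.26°  ·
  (1,3): δ = 78.16°  ·
  (1,4): δ = 17.91°  ✓
  (2,3): δ = 110.90°  ·
  (2,4): δ = 14.83°  ✓
  (3,4): δ = 83.93°  ·
antipodal pairs: 3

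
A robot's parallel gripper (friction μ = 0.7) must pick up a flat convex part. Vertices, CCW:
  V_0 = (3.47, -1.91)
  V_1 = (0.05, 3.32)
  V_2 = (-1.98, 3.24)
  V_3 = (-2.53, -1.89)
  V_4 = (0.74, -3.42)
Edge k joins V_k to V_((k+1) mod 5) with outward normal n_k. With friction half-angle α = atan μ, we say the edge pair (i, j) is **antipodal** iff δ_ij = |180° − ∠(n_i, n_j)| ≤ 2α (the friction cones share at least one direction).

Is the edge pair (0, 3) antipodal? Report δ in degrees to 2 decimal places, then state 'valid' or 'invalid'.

α = atan 0.7 = 34.99°;  2α = 69.98°
edge 0: e_0 = (-3.42, +5.23);  n_0 = (+0.8369, +0.5473)
edge 3: e_3 = (+3.27, -1.53);  n_3 = (-0.4238, -0.9058)
∠(n_0, n_3) = 148.26°
δ = |180° − 148.26°| = 31.74°
31.74° ≤ 2α = 69.98°  →  valid

δ = 31.74°, valid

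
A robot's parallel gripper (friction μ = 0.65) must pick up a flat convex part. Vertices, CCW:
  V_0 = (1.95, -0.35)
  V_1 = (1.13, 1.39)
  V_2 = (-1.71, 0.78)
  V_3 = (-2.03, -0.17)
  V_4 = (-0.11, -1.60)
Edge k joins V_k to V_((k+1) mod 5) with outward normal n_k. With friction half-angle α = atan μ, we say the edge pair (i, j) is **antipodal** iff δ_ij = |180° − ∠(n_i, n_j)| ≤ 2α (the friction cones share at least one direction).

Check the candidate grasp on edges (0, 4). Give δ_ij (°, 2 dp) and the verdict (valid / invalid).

δ = 96.02°, invalid

α = atan 0.65 = 33.02°;  2α = 66.05°
edge 0: e_0 = (-0.82, +1.74);  n_0 = (+0.9046, +0.4263)
edge 4: e_4 = (+2.06, +1.25);  n_4 = (+0.5188, -0.8549)
∠(n_0, n_4) = 83.98°
δ = |180° − 83.98°| = 96.02°
96.02° > 2α = 66.05°  →  invalid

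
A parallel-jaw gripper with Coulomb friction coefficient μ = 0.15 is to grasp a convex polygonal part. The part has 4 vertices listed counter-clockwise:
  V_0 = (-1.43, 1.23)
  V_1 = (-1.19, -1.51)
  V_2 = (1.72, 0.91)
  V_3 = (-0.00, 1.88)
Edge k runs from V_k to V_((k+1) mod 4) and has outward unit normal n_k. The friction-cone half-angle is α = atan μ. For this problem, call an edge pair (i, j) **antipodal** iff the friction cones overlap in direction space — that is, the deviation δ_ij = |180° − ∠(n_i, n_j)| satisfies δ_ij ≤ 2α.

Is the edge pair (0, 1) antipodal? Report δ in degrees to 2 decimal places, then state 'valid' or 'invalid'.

α = atan 0.15 = 8.53°;  2α = 17.06°
edge 0: e_0 = (+0.24, -2.74);  n_0 = (-0.9962, -0.0873)
edge 1: e_1 = (+2.91, +2.42);  n_1 = (+0.6394, -0.7689)
∠(n_0, n_1) = 124.74°
δ = |180° − 124.74°| = 55.26°
55.26° > 2α = 17.06°  →  invalid

δ = 55.26°, invalid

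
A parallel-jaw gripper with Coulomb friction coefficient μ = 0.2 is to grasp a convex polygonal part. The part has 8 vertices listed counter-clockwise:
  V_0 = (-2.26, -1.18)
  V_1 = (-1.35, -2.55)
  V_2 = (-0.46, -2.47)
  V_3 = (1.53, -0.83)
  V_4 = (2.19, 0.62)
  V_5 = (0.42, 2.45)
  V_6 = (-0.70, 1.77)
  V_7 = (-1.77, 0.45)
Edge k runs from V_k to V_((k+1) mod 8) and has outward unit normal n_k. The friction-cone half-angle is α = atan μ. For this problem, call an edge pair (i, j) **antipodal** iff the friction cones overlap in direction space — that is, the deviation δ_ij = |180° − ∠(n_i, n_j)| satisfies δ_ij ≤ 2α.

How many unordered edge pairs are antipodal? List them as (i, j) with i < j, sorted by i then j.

α = atan 0.2 = 11.31°;  2α = 22.62°
n_0 = (-0.8330, -0.5533)
n_1 = (+0.0895, -0.9960)
n_2 = (+0.6360, -0.7717)
n_3 = (+0.9102, -0.4143)
n_4 = (+0.7188, +0.6952)
n_5 = (-0.5190, +0.8548)
n_6 = (-0.7768, +0.6297)
n_7 = (-0.9577, +0.2879)
  (0,1): δ = 118.46°  ·
  (0,2): δ = 84.10°  ·
  (0,3): δ = 58.07°  ·
  (0,4): δ = 10.45°  ✓
  (0,5): δ = 87.67°  ·
  (0,6): δ = 107.38°  ·
  (0,7): δ = 129.68°  ·
  (1,2): δ = 145.64°  ·
  (1,3): δ = 119.61°  ·
  (1,4): δ = 51.09°  ·
  (1,5): δ = 26.13°  ·
  (1,6): δ = 45.84°  ·
  (1,7): δ = 68.13°  ·
  (2,3): δ = 153.97°  ·
  (2,4): δ = 85.45°  ·
  (2,5): δ = 8.23°  ✓
  (2,6): δ = 11.48°  ✓
  (2,7): δ = 33.78°  ·
  (3,4): δ = 111.48°  ·
  (3,5): δ = 34.26°  ·
  (3,6): δ = 14.55°  ✓
  (3,7): δ = 7.74°  ✓
  (4,5): δ = 102.78°  ·
  (4,6): δ = 83.07°  ·
  (4,7): δ = 60.78°  ·
  (5,6): δ = 160.29°  ·
  (5,7): δ = 138.00°  ·
  (6,7): δ = 157.70°  ·
antipodal pairs: 5

count = 5; pairs: (0,4), (2,5), (2,6), (3,6), (3,7)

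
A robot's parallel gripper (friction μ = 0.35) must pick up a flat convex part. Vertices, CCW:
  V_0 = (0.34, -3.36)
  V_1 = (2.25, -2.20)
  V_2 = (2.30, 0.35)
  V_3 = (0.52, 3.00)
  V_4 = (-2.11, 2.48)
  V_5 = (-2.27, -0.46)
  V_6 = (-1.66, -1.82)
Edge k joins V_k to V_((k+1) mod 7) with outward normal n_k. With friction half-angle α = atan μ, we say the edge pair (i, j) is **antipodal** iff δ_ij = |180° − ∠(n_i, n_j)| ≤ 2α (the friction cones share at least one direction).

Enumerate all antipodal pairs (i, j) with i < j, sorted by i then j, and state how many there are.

count = 6; pairs: (0,3), (1,4), (1,5), (2,4), (2,5), (2,6)

α = atan 0.35 = 19.29°;  2α = 38.58°
n_0 = (+0.5191, -0.8547)
n_1 = (+0.9998, -0.0196)
n_2 = (+0.8301, +0.5576)
n_3 = (-0.1940, +0.9810)
n_4 = (-0.9985, +0.0543)
n_5 = (-0.9124, -0.4092)
n_6 = (-0.6101, -0.7923)
  (0,1): δ = 122.39°  ·
  (0,2): δ = 87.38°  ·
  (0,3): δ = 20.09°  ✓
  (0,4): δ = 55.61°  ·
  (0,5): δ = 82.89°  ·
  (0,6): δ = 111.13°  ·
  (1,2): δ = 144.99°  ·
  (1,3): δ = 77.69°  ·
  (1,4): δ = 1.99°  ✓
  (1,5): δ = 25.28°  ✓
  (1,6): δ = 53.53°  ·
  (2,3): δ = 112.70°  ·
  (2,4): δ = 37.00°  ✓
  (2,5): δ = 9.73°  ✓
  (2,6): δ = 18.51°  ✓
  (3,4): δ = 104.30°  ·
  (3,5): δ = 77.03°  ·
  (3,6): δ = 48.78°  ·
  (4,5): δ = 152.73°  ·
  (4,6): δ = 124.48°  ·
  (5,6): δ = 151.75°  ·
antipodal pairs: 6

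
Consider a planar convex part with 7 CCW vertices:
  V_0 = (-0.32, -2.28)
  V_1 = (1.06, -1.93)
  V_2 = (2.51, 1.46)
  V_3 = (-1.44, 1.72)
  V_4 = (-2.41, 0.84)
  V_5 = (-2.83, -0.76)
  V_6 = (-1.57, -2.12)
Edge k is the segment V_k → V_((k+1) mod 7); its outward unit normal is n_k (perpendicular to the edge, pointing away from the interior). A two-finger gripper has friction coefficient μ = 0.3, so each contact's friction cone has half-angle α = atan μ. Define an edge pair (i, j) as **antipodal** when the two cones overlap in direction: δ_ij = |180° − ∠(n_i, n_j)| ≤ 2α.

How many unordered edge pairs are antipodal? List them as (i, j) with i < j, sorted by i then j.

α = atan 0.3 = 16.70°;  2α = 33.40°
n_0 = (+0.2458, -0.9693)
n_1 = (+0.9194, -0.3933)
n_2 = (+0.0657, +0.9978)
n_3 = (-0.6719, +0.7406)
n_4 = (-0.9672, +0.2539)
n_5 = (-0.7336, -0.6796)
n_6 = (-0.1270, -0.9919)
  (0,1): δ = 127.39°  ·
  (0,2): δ = 18.00°  ✓
  (0,3): δ = 27.98°  ✓
  (0,4): δ = 61.06°  ·
  (0,5): δ = 118.58°  ·
  (0,6): δ = 158.47°  ·
  (1,2): δ = 70.61°  ·
  (1,3): δ = 24.63°  ✓
  (1,4): δ = 8.45°  ✓
  (1,5): δ = 65.97°  ·
  (1,6): δ = 105.86°  ·
  (2,3): δ = 134.02°  ·
  (2,4): δ = 100.94°  ·
  (2,5): δ = 43.42°  ·
  (2,6): δ = 3.53°  ✓
  (3,4): δ = 146.92°  ·
  (3,5): δ = 89.40°  ·
  (3,6): δ = 49.51°  ·
  (4,5): δ = 122.48°  ·
  (4,6): δ = 82.59°  ·
  (5,6): δ = 140.11°  ·
antipodal pairs: 5

count = 5; pairs: (0,2), (0,3), (1,3), (1,4), (2,6)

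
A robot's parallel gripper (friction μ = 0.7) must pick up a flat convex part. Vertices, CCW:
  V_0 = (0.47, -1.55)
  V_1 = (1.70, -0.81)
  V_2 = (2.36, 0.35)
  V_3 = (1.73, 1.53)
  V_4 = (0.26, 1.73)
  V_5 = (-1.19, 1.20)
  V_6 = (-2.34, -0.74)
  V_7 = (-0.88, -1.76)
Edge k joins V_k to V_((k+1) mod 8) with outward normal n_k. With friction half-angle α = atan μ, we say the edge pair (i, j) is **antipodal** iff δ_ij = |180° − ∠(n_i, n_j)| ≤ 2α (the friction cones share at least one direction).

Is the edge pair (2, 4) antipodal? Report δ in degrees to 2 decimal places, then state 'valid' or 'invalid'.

δ = 98.02°, invalid

α = atan 0.7 = 34.99°;  2α = 69.98°
edge 2: e_2 = (-0.63, +1.18);  n_2 = (+0.8821, +0.4710)
edge 4: e_4 = (-1.45, -0.53);  n_4 = (-0.3433, +0.9392)
∠(n_2, n_4) = 81.98°
δ = |180° − 81.98°| = 98.02°
98.02° > 2α = 69.98°  →  invalid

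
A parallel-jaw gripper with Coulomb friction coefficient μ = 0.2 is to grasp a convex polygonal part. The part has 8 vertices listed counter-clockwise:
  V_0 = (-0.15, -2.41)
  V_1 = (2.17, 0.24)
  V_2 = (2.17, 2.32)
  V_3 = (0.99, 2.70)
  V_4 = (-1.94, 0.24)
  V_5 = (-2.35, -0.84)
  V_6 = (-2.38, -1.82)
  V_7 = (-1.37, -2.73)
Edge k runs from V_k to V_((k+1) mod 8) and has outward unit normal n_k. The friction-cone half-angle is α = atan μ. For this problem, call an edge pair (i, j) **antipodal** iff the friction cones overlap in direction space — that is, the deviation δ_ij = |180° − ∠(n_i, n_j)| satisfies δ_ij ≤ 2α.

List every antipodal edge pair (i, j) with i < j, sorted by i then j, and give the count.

α = atan 0.2 = 11.31°;  2α = 22.62°
n_0 = (+0.7524, -0.6587)
n_1 = (+1.0000, -0.0000)
n_2 = (+0.3065, +0.9519)
n_3 = (-0.6430, +0.7659)
n_4 = (-0.9349, +0.3549)
n_5 = (-0.9995, +0.0306)
n_6 = (-0.6694, -0.7429)
n_7 = (+0.2537, -0.9673)
  (0,1): δ = 138.80°  ·
  (0,2): δ = 66.65°  ·
  (0,3): δ = 8.78°  ✓
  (0,4): δ = 20.41°  ✓
  (0,5): δ = 39.45°  ·
  (0,6): δ = 89.18°  ·
  (0,7): δ = 145.90°  ·
  (1,2): δ = 107.85°  ·
  (1,3): δ = 49.98°  ·
  (1,4): δ = 20.79°  ✓
  (1,5): δ = 1.75°  ✓
  (1,6): δ = 47.98°  ·
  (1,7): δ = 104.70°  ·
  (2,3): δ = 122.13°  ·
  (2,4): δ = 92.94°  ·
  (2,5): δ = 73.90°  ·
  (2,6): δ = 24.17°  ·
  (2,7): δ = 32.55°  ·
  (3,4): δ = 150.80°  ·
  (3,5): δ = 131.77°  ·
  (3,6): δ = 82.04°  ·
  (3,7): δ = 25.32°  ·
  (4,5): δ = 160.97°  ·
  (4,6): δ = 111.23°  ·
  (4,7): δ = 54.51°  ·
  (5,6): δ = 130.27°  ·
  (5,7): δ = 73.55°  ·
  (6,7): δ = 123.28°  ·
antipodal pairs: 4

count = 4; pairs: (0,3), (0,4), (1,4), (1,5)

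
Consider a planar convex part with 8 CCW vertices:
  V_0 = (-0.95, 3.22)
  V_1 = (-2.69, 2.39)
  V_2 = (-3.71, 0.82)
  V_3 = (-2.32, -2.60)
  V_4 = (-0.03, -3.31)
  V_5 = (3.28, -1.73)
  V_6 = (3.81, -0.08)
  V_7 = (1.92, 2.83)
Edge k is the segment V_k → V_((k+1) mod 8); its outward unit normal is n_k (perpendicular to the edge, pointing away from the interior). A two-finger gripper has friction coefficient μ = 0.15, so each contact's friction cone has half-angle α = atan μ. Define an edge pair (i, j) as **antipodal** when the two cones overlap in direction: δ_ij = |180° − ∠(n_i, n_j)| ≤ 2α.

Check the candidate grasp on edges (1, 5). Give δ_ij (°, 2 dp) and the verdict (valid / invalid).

δ = 15.20°, valid

α = atan 0.15 = 8.53°;  2α = 17.06°
edge 1: e_1 = (-1.02, -1.57);  n_1 = (-0.8386, +0.5448)
edge 5: e_5 = (+0.53, +1.65);  n_5 = (+0.9521, -0.3058)
∠(n_1, n_5) = 164.80°
δ = |180° − 164.80°| = 15.20°
15.20° ≤ 2α = 17.06°  →  valid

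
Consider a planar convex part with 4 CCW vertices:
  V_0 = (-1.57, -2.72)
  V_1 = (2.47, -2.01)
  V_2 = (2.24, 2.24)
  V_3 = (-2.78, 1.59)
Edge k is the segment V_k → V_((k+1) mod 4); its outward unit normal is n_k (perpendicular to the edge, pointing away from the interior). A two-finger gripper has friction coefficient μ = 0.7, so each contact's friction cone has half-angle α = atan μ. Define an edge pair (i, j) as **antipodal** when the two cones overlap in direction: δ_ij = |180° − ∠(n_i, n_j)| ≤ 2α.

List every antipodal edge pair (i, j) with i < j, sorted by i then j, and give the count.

α = atan 0.7 = 34.99°;  2α = 69.98°
n_0 = (+0.1731, -0.9849)
n_1 = (+0.9985, +0.0540)
n_2 = (-0.1284, +0.9917)
n_3 = (-0.9628, -0.2703)
  (0,1): δ = 96.87°  ·
  (0,2): δ = 2.59°  ✓
  (0,3): δ = 95.71°  ·
  (1,2): δ = 85.72°  ·
  (1,3): δ = 12.58°  ✓
  (2,3): δ = 81.70°  ·
antipodal pairs: 2

count = 2; pairs: (0,2), (1,3)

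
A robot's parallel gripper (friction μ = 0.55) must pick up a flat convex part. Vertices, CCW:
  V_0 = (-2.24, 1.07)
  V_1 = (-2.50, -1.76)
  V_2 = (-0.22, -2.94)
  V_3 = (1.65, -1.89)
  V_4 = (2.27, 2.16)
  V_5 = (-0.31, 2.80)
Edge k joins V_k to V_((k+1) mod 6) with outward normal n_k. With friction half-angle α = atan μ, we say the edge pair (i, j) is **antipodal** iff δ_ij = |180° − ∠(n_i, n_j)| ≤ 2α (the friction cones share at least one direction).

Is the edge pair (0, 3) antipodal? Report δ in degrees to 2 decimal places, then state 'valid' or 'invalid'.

α = atan 0.55 = 28.81°;  2α = 57.62°
edge 0: e_0 = (-0.26, -2.83);  n_0 = (-0.9958, +0.0915)
edge 3: e_3 = (+0.62, +4.05);  n_3 = (+0.9885, -0.1513)
∠(n_0, n_3) = 176.55°
δ = |180° − 176.55°| = 3.45°
3.45° ≤ 2α = 57.62°  →  valid

δ = 3.45°, valid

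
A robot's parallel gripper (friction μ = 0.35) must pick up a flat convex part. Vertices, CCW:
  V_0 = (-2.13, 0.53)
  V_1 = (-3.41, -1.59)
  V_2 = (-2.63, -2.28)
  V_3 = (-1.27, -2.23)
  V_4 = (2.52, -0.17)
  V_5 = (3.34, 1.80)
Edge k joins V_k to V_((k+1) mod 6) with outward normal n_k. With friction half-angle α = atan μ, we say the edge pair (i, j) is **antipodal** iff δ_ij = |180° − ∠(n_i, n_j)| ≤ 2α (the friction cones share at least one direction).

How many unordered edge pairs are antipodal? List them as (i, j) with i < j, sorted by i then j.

α = atan 0.35 = 19.29°;  2α = 38.58°
n_0 = (-0.8561, +0.5169)
n_1 = (-0.6626, -0.7490)
n_2 = (+0.0367, -0.9993)
n_3 = (+0.4776, -0.8786)
n_4 = (+0.9232, -0.3843)
n_5 = (-0.2262, +0.9741)
  (0,1): δ = 100.37°  ·
  (0,2): δ = 56.77°  ·
  (0,3): δ = 30.35°  ✓
  (0,4): δ = 8.52°  ✓
  (0,5): δ = 134.19°  ·
  (1,2): δ = 136.40°  ·
  (1,3): δ = 109.98°  ·
  (1,4): δ = 71.10°  ·
  (1,5): δ = 54.57°  ·
  (2,3): δ = 153.58°  ·
  (2,4): δ = 114.70°  ·
  (2,5): δ = 10.97°  ✓
  (3,4): δ = 141.12°  ·
  (3,5): δ = 15.45°  ✓
  (4,5): δ = 54.33°  ·
antipodal pairs: 4

count = 4; pairs: (0,3), (0,4), (2,5), (3,5)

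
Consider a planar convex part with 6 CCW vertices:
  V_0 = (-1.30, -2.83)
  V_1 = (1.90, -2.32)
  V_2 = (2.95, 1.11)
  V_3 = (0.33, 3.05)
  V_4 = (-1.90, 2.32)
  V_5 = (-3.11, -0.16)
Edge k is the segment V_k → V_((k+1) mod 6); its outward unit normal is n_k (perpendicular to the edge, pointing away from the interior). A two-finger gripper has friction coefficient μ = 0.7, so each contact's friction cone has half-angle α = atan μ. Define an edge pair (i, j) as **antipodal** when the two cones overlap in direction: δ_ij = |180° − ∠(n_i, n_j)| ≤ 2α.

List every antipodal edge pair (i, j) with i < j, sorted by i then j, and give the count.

count = 7; pairs: (0,2), (0,3), (0,4), (1,3), (1,4), (1,5), (2,5)

α = atan 0.7 = 34.99°;  2α = 69.98°
n_0 = (+0.1574, -0.9875)
n_1 = (+0.9562, -0.2927)
n_2 = (+0.5951, +0.8037)
n_3 = (-0.3111, +0.9504)
n_4 = (-0.8987, +0.4385)
n_5 = (-0.8277, -0.5611)
  (0,1): δ = 116.08°  ·
  (0,2): δ = 45.57°  ✓
  (0,3): δ = 9.07°  ✓
  (0,4): δ = 54.94°  ✓
  (0,5): δ = 115.08°  ·
  (1,2): δ = 109.50°  ·
  (1,3): δ = 54.85°  ✓
  (1,4): δ = 8.99°  ✓
  (1,5): δ = 51.15°  ✓
  (2,3): δ = 125.36°  ·
  (2,4): δ = 79.49°  ·
  (2,5): δ = 19.35°  ✓
  (3,4): δ = 134.13°  ·
  (3,5): δ = 73.99°  ·
  (4,5): δ = 119.86°  ·
antipodal pairs: 7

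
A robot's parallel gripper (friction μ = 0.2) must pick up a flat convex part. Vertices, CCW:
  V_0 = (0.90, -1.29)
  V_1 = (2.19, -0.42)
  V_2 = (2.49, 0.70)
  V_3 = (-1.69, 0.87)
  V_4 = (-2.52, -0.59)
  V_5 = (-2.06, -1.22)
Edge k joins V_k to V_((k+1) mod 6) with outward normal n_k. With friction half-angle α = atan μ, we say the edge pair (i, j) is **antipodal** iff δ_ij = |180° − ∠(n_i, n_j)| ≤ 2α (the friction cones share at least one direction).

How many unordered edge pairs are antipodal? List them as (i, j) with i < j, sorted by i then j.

α = atan 0.2 = 11.31°;  2α = 22.62°
n_0 = (+0.5591, -0.8291)
n_1 = (+0.9659, -0.2587)
n_2 = (+0.0406, +0.9992)
n_3 = (-0.8693, +0.4942)
n_4 = (-0.8076, -0.5897)
n_5 = (-0.0236, -0.9997)
  (0,1): δ = 138.99°  ·
  (0,2): δ = 36.33°  ·
  (0,3): δ = 26.39°  ·
  (0,4): δ = 92.14°  ·
  (0,5): δ = 144.65°  ·
  (1,2): δ = 77.33°  ·
  (1,3): δ = 14.62°  ✓
  (1,4): δ = 51.13°  ·
  (1,5): δ = 103.64°  ·
  (2,3): δ = 117.29°  ·
  (2,4): δ = 51.54°  ·
  (2,5): δ = 0.97°  ✓
  (3,4): δ = 114.25°  ·
  (3,5): δ = 61.74°  ·
  (4,5): δ = 127.49°  ·
antipodal pairs: 2

count = 2; pairs: (1,3), (2,5)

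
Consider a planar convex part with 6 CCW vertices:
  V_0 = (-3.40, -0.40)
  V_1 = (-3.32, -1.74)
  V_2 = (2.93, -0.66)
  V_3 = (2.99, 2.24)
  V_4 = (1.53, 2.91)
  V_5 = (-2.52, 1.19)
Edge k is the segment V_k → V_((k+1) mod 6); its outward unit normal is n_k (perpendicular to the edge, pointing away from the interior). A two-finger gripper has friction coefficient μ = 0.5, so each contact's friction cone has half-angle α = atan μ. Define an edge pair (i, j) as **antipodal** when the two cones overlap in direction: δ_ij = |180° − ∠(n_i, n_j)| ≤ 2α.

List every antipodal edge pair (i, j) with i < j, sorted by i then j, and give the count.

α = atan 0.5 = 26.57°;  2α = 53.13°
n_0 = (-0.9982, -0.0596)
n_1 = (+0.1703, -0.9854)
n_2 = (+0.9998, -0.0207)
n_3 = (+0.4171, +0.9089)
n_4 = (-0.3909, +0.9204)
n_5 = (-0.8749, +0.4842)
  (0,1): δ = 83.61°  ·
  (0,2): δ = 4.60°  ✓
  (0,3): δ = 61.93°  ·
  (0,4): δ = 109.59°  ·
  (0,5): δ = 147.62°  ·
  (1,2): δ = 100.99°  ·
  (1,3): δ = 34.45°  ✓
  (1,4): δ = 13.21°  ✓
  (1,5): δ = 51.23°  ✓
  (2,3): δ = 113.47°  ·
  (2,4): δ = 65.80°  ·
  (2,5): δ = 27.78°  ✓
  (3,4): δ = 132.34°  ·
  (3,5): δ = 94.31°  ·
  (4,5): δ = 141.97°  ·
antipodal pairs: 5

count = 5; pairs: (0,2), (1,3), (1,4), (1,5), (2,5)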